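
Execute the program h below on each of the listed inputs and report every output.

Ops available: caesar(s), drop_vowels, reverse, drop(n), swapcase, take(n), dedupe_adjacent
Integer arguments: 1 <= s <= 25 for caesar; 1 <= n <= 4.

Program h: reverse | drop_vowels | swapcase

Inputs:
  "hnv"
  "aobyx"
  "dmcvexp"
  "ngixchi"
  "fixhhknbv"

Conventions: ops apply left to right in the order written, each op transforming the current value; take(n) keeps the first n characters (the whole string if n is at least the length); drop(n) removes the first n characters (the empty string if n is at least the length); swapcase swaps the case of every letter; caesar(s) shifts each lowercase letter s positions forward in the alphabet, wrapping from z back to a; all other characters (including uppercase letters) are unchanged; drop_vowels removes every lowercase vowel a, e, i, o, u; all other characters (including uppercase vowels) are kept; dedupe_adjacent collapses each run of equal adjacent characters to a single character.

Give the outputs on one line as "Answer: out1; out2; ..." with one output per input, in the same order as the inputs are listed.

"VNH"; "XYB"; "PXVCMD"; "HCXGN"; "VBNKHHXF"

Execution, op by op:
  "hnv" -> "vnh" -> "vnh" -> "VNH"
  "aobyx" -> "xyboa" -> "xyb" -> "XYB"
  "dmcvexp" -> "pxevcmd" -> "pxvcmd" -> "PXVCMD"
  "ngixchi" -> "ihcxign" -> "hcxgn" -> "HCXGN"
  "fixhhknbv" -> "vbnkhhxif" -> "vbnkhhxf" -> "VBNKHHXF"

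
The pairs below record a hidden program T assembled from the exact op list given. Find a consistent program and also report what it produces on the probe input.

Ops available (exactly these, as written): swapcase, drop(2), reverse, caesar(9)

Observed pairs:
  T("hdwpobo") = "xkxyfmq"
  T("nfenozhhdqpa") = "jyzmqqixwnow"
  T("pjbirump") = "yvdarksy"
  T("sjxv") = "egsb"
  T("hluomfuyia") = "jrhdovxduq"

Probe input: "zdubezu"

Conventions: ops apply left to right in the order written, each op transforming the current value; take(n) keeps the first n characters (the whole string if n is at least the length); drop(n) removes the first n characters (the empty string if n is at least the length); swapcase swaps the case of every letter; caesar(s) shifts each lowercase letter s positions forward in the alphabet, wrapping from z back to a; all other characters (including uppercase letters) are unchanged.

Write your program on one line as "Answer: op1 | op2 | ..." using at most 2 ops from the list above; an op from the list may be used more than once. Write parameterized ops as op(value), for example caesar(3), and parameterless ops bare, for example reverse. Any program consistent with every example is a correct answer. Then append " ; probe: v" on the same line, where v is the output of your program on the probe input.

reverse | caesar(9) ; probe: "dinkdmi"

Check, running the answer program on each example:
  "hdwpobo" -> "obopwdh" -> "xkxyfmq"
  "nfenozhhdqpa" -> "apqdhhzonefn" -> "jyzmqqixwnow"
  "pjbirump" -> "pmuribjp" -> "yvdarksy"
  "sjxv" -> "vxjs" -> "egsb"
  "hluomfuyia" -> "aiyufmoulh" -> "jrhdovxduq"
  probe: "zdubezu" -> "uzebudz" -> "dinkdmi"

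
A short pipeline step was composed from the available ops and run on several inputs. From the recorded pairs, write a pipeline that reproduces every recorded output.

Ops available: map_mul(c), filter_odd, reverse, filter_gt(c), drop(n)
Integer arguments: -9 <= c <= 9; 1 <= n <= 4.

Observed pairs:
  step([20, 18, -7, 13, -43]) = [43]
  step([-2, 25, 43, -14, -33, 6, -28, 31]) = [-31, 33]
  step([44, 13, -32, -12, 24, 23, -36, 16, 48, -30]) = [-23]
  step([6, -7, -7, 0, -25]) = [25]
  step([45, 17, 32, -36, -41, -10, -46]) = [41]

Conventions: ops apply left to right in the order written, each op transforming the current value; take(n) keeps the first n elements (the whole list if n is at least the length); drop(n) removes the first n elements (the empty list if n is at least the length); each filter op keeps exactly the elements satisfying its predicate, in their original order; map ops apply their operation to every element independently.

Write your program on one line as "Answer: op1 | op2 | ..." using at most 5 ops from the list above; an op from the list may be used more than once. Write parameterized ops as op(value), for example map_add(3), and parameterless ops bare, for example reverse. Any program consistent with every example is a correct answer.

drop(2) | map_mul(-1) | drop(2) | reverse | filter_odd

Check, running the answer program on each example:
  [20, 18, -7, 13, -43] -> [-7, 13, -43] -> [7, -13, 43] -> [43] -> [43] -> [43]
  [-2, 25, 43, -14, -33, 6, -28, 31] -> [43, -14, -33, 6, -28, 31] -> [-43, 14, 33, -6, 28, -31] -> [33, -6, 28, -31] -> [-31, 28, -6, 33] -> [-31, 33]
  [44, 13, -32, -12, 24, 23, -36, 16, 48, -30] -> [-32, -12, 24, 23, -36, 16, 48, -30] -> [32, 12, -24, -23, 36, -16, -48, 30] -> [-24, -23, 36, -16, -48, 30] -> [30, -48, -16, 36, -23, -24] -> [-23]
  [6, -7, -7, 0, -25] -> [-7, 0, -25] -> [7, 0, 25] -> [25] -> [25] -> [25]
  [45, 17, 32, -36, -41, -10, -46] -> [32, -36, -41, -10, -46] -> [-32, 36, 41, 10, 46] -> [41, 10, 46] -> [46, 10, 41] -> [41]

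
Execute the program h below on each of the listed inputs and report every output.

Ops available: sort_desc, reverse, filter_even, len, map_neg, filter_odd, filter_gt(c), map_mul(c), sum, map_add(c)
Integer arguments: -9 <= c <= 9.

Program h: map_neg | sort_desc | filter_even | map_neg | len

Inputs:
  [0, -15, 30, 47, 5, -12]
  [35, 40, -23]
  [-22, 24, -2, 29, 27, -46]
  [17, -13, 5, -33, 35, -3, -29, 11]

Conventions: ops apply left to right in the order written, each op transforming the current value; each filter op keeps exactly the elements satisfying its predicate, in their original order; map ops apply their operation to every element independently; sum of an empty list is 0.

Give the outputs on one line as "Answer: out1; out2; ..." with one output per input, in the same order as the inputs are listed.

Execution, op by op:
  [0, -15, 30, 47, 5, -12] -> [0, 15, -30, -47, -5, 12] -> [15, 12, 0, -5, -30, -47] -> [12, 0, -30] -> [-12, 0, 30] -> 3
  [35, 40, -23] -> [-35, -40, 23] -> [23, -35, -40] -> [-40] -> [40] -> 1
  [-22, 24, -2, 29, 27, -46] -> [22, -24, 2, -29, -27, 46] -> [46, 22, 2, -24, -27, -29] -> [46, 22, 2, -24] -> [-46, -22, -2, 24] -> 4
  [17, -13, 5, -33, 35, -3, -29, 11] -> [-17, 13, -5, 33, -35, 3, 29, -11] -> [33, 29, 13, 3, -5, -11, -17, -35] -> [] -> [] -> 0

3; 1; 4; 0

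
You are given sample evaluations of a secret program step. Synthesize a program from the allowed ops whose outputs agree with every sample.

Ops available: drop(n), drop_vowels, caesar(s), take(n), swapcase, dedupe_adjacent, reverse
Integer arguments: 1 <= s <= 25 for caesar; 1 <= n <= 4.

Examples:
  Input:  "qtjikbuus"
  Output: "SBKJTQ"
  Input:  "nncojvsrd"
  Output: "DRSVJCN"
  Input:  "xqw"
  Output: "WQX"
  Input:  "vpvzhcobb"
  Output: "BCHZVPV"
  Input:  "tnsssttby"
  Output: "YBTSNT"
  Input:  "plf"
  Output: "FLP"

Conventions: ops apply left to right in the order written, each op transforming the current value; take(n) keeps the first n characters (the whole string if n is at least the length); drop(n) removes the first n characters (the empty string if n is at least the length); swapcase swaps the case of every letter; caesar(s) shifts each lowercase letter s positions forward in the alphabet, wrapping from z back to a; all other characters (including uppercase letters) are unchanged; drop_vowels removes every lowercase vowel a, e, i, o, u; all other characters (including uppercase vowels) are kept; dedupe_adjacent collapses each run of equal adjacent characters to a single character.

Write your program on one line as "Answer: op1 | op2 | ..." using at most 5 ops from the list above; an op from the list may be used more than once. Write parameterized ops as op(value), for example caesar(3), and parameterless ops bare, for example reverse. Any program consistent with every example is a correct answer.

drop_vowels | swapcase | reverse | dedupe_adjacent

Check, running the answer program on each example:
  "qtjikbuus" -> "qtjkbs" -> "QTJKBS" -> "SBKJTQ" -> "SBKJTQ"
  "nncojvsrd" -> "nncjvsrd" -> "NNCJVSRD" -> "DRSVJCNN" -> "DRSVJCN"
  "xqw" -> "xqw" -> "XQW" -> "WQX" -> "WQX"
  "vpvzhcobb" -> "vpvzhcbb" -> "VPVZHCBB" -> "BBCHZVPV" -> "BCHZVPV"
  "tnsssttby" -> "tnsssttby" -> "TNSSSTTBY" -> "YBTTSSSNT" -> "YBTSNT"
  "plf" -> "plf" -> "PLF" -> "FLP" -> "FLP"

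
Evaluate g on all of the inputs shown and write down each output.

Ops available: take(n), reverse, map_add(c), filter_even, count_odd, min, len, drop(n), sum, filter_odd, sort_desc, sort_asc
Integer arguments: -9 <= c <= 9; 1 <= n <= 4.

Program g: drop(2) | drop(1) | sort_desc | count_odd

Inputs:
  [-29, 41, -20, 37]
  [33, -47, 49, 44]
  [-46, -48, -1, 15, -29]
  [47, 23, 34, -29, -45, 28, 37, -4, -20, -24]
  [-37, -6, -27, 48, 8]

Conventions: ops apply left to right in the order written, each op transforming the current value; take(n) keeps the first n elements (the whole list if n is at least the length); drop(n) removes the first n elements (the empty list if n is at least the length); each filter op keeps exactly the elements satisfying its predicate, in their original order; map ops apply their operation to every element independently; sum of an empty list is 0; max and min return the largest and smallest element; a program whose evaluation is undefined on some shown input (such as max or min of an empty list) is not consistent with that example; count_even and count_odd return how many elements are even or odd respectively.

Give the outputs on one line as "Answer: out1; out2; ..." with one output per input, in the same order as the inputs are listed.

Execution, op by op:
  [-29, 41, -20, 37] -> [-20, 37] -> [37] -> [37] -> 1
  [33, -47, 49, 44] -> [49, 44] -> [44] -> [44] -> 0
  [-46, -48, -1, 15, -29] -> [-1, 15, -29] -> [15, -29] -> [15, -29] -> 2
  [47, 23, 34, -29, -45, 28, 37, -4, -20, -24] -> [34, -29, -45, 28, 37, -4, -20, -24] -> [-29, -45, 28, 37, -4, -20, -24] -> [37, 28, -4, -20, -24, -29, -45] -> 3
  [-37, -6, -27, 48, 8] -> [-27, 48, 8] -> [48, 8] -> [48, 8] -> 0

1; 0; 2; 3; 0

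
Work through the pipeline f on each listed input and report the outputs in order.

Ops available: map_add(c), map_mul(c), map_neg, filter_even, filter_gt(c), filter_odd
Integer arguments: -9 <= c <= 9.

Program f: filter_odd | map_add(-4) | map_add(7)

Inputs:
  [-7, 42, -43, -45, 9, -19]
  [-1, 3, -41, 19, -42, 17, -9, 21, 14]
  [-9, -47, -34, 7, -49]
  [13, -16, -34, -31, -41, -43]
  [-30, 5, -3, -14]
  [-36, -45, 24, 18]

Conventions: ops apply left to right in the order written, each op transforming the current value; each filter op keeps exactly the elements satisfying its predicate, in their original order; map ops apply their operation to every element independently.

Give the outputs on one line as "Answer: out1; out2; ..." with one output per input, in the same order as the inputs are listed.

[-4, -40, -42, 12, -16]; [2, 6, -38, 22, 20, -6, 24]; [-6, -44, 10, -46]; [16, -28, -38, -40]; [8, 0]; [-42]

Execution, op by op:
  [-7, 42, -43, -45, 9, -19] -> [-7, -43, -45, 9, -19] -> [-11, -47, -49, 5, -23] -> [-4, -40, -42, 12, -16]
  [-1, 3, -41, 19, -42, 17, -9, 21, 14] -> [-1, 3, -41, 19, 17, -9, 21] -> [-5, -1, -45, 15, 13, -13, 17] -> [2, 6, -38, 22, 20, -6, 24]
  [-9, -47, -34, 7, -49] -> [-9, -47, 7, -49] -> [-13, -51, 3, -53] -> [-6, -44, 10, -46]
  [13, -16, -34, -31, -41, -43] -> [13, -31, -41, -43] -> [9, -35, -45, -47] -> [16, -28, -38, -40]
  [-30, 5, -3, -14] -> [5, -3] -> [1, -7] -> [8, 0]
  [-36, -45, 24, 18] -> [-45] -> [-49] -> [-42]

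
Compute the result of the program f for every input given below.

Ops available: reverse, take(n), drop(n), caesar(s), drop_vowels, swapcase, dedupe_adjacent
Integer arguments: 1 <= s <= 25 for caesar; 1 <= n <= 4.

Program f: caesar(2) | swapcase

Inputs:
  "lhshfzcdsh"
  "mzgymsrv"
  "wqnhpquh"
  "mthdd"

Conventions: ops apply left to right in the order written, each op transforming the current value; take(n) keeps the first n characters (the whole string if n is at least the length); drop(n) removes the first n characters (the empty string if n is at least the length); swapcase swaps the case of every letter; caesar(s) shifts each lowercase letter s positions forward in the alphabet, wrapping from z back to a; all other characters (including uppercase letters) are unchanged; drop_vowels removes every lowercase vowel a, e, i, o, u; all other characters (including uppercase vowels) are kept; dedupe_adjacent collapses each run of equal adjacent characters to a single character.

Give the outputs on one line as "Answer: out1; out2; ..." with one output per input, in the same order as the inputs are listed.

Execution, op by op:
  "lhshfzcdsh" -> "njujhbefuj" -> "NJUJHBEFUJ"
  "mzgymsrv" -> "obiaoutx" -> "OBIAOUTX"
  "wqnhpquh" -> "yspjrswj" -> "YSPJRSWJ"
  "mthdd" -> "ovjff" -> "OVJFF"

"NJUJHBEFUJ"; "OBIAOUTX"; "YSPJRSWJ"; "OVJFF"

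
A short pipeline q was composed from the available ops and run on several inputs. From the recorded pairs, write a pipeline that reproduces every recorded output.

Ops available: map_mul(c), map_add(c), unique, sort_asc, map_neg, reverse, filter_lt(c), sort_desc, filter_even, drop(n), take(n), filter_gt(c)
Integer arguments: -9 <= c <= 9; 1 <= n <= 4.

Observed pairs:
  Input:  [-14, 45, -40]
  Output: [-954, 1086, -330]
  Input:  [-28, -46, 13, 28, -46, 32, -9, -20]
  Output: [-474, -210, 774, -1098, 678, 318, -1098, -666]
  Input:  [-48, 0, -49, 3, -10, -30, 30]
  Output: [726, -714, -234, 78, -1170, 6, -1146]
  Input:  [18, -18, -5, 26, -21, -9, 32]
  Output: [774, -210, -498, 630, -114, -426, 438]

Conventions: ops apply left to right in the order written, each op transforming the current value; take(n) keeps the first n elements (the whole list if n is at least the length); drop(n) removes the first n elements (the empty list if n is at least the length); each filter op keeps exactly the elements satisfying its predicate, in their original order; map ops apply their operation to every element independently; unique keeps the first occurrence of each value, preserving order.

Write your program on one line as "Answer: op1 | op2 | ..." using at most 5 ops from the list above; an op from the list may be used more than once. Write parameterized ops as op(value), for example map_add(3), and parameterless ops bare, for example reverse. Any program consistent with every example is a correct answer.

map_mul(-3) | map_mul(8) | reverse | map_mul(-1) | map_add(6)

Check, running the answer program on each example:
  [-14, 45, -40] -> [42, -135, 120] -> [336, -1080, 960] -> [960, -1080, 336] -> [-960, 1080, -336] -> [-954, 1086, -330]
  [-28, -46, 13, 28, -46, 32, -9, -20] -> [84, 138, -39, -84, 138, -96, 27, 60] -> [672, 1104, -312, -672, 1104, -768, 216, 480] -> [480, 216, -768, 1104, -672, -312, 1104, 672] -> [-480, -216, 768, -1104, 672, 312, -1104, -672] -> [-474, -210, 774, -1098, 678, 318, -1098, -666]
  [-48, 0, -49, 3, -10, -30, 30] -> [144, 0, 147, -9, 30, 90, -90] -> [1152, 0, 1176, -72, 240, 720, -720] -> [-720, 720, 240, -72, 1176, 0, 1152] -> [720, -720, -240, 72, -1176, 0, -1152] -> [726, -714, -234, 78, -1170, 6, -1146]
  [18, -18, -5, 26, -21, -9, 32] -> [-54, 54, 15, -78, 63, 27, -96] -> [-432, 432, 120, -624, 504, 216, -768] -> [-768, 216, 504, -624, 120, 432, -432] -> [768, -216, -504, 624, -120, -432, 432] -> [774, -210, -498, 630, -114, -426, 438]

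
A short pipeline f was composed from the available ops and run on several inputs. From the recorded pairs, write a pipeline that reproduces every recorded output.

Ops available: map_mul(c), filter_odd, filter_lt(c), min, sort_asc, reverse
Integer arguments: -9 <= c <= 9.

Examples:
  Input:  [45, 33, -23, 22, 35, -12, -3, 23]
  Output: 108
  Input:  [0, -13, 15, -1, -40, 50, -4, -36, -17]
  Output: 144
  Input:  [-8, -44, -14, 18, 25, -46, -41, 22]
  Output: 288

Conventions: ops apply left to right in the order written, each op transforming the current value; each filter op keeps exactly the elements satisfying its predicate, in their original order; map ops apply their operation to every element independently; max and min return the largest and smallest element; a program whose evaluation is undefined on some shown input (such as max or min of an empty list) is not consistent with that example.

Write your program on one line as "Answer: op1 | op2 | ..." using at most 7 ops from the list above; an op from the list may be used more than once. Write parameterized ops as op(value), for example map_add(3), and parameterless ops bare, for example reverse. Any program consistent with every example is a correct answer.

map_mul(6) | filter_lt(-6) | map_mul(6) | map_mul(-1) | sort_asc | min

Check, running the answer program on each example:
  [45, 33, -23, 22, 35, -12, -3, 23] -> [270, 198, -138, 132, 210, -72, -18, 138] -> [-138, -72, -18] -> [-828, -432, -108] -> [828, 432, 108] -> [108, 432, 828] -> 108
  [0, -13, 15, -1, -40, 50, -4, -36, -17] -> [0, -78, 90, -6, -240, 300, -24, -216, -102] -> [-78, -240, -24, -216, -102] -> [-468, -1440, -144, -1296, -612] -> [468, 1440, 144, 1296, 612] -> [144, 468, 612, 1296, 1440] -> 144
  [-8, -44, -14, 18, 25, -46, -41, 22] -> [-48, -264, -84, 108, 150, -276, -246, 132] -> [-48, -264, -84, -276, -246] -> [-288, -1584, -504, -1656, -1476] -> [288, 1584, 504, 1656, 1476] -> [288, 504, 1476, 1584, 1656] -> 288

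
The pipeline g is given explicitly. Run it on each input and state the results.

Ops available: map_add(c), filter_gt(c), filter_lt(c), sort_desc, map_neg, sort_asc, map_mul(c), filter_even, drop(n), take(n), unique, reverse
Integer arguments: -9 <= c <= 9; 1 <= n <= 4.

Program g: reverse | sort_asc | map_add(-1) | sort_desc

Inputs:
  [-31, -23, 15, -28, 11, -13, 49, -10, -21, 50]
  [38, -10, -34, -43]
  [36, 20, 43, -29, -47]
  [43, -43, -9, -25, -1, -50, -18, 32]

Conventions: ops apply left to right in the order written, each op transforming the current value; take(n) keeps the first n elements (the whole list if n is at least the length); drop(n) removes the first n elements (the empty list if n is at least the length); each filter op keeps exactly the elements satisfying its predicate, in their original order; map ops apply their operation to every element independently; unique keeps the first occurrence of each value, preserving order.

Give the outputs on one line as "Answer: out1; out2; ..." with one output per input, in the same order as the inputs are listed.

Execution, op by op:
  [-31, -23, 15, -28, 11, -13, 49, -10, -21, 50] -> [50, -21, -10, 49, -13, 11, -28, 15, -23, -31] -> [-31, -28, -23, -21, -13, -10, 11, 15, 49, 50] -> [-32, -29, -24, -22, -14, -11, 10, 14, 48, 49] -> [49, 48, 14, 10, -11, -14, -22, -24, -29, -32]
  [38, -10, -34, -43] -> [-43, -34, -10, 38] -> [-43, -34, -10, 38] -> [-44, -35, -11, 37] -> [37, -11, -35, -44]
  [36, 20, 43, -29, -47] -> [-47, -29, 43, 20, 36] -> [-47, -29, 20, 36, 43] -> [-48, -30, 19, 35, 42] -> [42, 35, 19, -30, -48]
  [43, -43, -9, -25, -1, -50, -18, 32] -> [32, -18, -50, -1, -25, -9, -43, 43] -> [-50, -43, -25, -18, -9, -1, 32, 43] -> [-51, -44, -26, -19, -10, -2, 31, 42] -> [42, 31, -2, -10, -19, -26, -44, -51]

[49, 48, 14, 10, -11, -14, -22, -24, -29, -32]; [37, -11, -35, -44]; [42, 35, 19, -30, -48]; [42, 31, -2, -10, -19, -26, -44, -51]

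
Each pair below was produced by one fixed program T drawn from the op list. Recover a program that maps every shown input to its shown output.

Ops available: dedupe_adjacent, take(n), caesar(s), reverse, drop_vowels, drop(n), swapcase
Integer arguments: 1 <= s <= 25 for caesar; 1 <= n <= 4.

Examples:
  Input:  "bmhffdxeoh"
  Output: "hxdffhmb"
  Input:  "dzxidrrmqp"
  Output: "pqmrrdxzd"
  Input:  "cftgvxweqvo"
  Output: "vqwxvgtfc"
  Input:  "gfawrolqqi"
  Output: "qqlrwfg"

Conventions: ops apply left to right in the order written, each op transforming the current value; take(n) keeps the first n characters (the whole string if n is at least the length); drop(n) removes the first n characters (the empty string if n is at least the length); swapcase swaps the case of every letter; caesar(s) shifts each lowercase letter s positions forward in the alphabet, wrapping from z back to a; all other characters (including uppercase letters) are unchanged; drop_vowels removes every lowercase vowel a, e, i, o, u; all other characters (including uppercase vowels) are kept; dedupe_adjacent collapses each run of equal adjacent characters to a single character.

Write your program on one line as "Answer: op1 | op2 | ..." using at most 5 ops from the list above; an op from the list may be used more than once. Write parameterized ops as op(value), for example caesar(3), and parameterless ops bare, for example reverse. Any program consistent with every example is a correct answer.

drop_vowels | swapcase | reverse | swapcase

Check, running the answer program on each example:
  "bmhffdxeoh" -> "bmhffdxh" -> "BMHFFDXH" -> "HXDFFHMB" -> "hxdffhmb"
  "dzxidrrmqp" -> "dzxdrrmqp" -> "DZXDRRMQP" -> "PQMRRDXZD" -> "pqmrrdxzd"
  "cftgvxweqvo" -> "cftgvxwqv" -> "CFTGVXWQV" -> "VQWXVGTFC" -> "vqwxvgtfc"
  "gfawrolqqi" -> "gfwrlqq" -> "GFWRLQQ" -> "QQLRWFG" -> "qqlrwfg"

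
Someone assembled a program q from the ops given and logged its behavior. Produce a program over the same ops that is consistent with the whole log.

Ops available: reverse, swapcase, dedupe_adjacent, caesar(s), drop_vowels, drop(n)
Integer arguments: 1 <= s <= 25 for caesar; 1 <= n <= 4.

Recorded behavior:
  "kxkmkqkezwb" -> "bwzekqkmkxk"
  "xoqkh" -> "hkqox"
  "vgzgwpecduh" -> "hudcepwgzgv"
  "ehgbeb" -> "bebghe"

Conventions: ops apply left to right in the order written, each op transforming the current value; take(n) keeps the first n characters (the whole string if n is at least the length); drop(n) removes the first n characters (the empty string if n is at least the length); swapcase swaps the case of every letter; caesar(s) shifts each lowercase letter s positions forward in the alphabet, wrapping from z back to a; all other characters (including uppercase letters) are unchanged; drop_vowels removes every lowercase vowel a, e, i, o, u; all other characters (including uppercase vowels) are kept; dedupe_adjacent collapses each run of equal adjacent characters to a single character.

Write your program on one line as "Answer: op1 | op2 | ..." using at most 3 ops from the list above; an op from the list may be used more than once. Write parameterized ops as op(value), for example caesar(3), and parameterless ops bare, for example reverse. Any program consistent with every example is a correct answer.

swapcase | reverse | swapcase

Check, running the answer program on each example:
  "kxkmkqkezwb" -> "KXKMKQKEZWB" -> "BWZEKQKMKXK" -> "bwzekqkmkxk"
  "xoqkh" -> "XOQKH" -> "HKQOX" -> "hkqox"
  "vgzgwpecduh" -> "VGZGWPECDUH" -> "HUDCEPWGZGV" -> "hudcepwgzgv"
  "ehgbeb" -> "EHGBEB" -> "BEBGHE" -> "bebghe"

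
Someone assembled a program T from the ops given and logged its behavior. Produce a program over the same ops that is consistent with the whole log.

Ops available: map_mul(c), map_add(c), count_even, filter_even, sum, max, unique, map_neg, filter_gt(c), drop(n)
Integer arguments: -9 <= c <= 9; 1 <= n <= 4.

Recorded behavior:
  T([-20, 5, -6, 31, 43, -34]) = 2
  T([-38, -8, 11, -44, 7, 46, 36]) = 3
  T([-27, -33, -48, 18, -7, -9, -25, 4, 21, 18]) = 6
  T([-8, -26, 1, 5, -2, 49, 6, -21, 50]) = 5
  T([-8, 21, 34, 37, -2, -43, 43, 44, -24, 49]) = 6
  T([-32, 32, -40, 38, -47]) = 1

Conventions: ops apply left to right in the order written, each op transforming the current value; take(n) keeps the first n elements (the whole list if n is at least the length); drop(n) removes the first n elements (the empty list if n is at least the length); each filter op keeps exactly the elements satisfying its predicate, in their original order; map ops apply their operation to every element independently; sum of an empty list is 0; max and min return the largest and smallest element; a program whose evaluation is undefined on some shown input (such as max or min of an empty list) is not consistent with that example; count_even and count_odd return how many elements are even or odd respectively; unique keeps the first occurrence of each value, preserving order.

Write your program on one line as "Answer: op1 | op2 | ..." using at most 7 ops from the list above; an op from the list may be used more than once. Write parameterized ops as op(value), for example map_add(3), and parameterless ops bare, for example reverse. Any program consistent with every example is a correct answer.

map_mul(8) | drop(1) | drop(3) | map_neg | map_mul(-6) | count_even

Check, running the answer program on each example:
  [-20, 5, -6, 31, 43, -34] -> [-160, 40, -48, 248, 344, -272] -> [40, -48, 248, 344, -272] -> [344, -272] -> [-344, 272] -> [2064, -1632] -> 2
  [-38, -8, 11, -44, 7, 46, 36] -> [-304, -64, 88, -352, 56, 368, 288] -> [-64, 88, -352, 56, 368, 288] -> [56, 368, 288] -> [-56, -368, -288] -> [336, 2208, 1728] -> 3
  [-27, -33, -48, 18, -7, -9, -25, 4, 21, 18] -> [-216, -264, -384, 144, -56, -72, -200, 32, 168, 144] -> [-264, -384, 144, -56, -72, -200, 32, 168, 144] -> [-56, -72, -200, 32, 168, 144] -> [56, 72, 200, -32, -168, -144] -> [-336, -432, -1200, 192, 1008, 864] -> 6
  [-8, -26, 1, 5, -2, 49, 6, -21, 50] -> [-64, -208, 8, 40, -16, 392, 48, -168, 400] -> [-208, 8, 40, -16, 392, 48, -168, 400] -> [-16, 392, 48, -168, 400] -> [16, -392, -48, 168, -400] -> [-96, 2352, 288, -1008, 2400] -> 5
  [-8, 21, 34, 37, -2, -43, 43, 44, -24, 49] -> [-64, 168, 272, 296, -16, -344, 344, 352, -192, 392] -> [168, 272, 296, -16, -344, 344, 352, -192, 392] -> [-16, -344, 344, 352, -192, 392] -> [16, 344, -344, -352, 192, -392] -> [-96, -2064, 2064, 2112, -1152, 2352] -> 6
  [-32, 32, -40, 38, -47] -> [-256, 256, -320, 304, -376] -> [256, -320, 304, -376] -> [-376] -> [376] -> [-2256] -> 1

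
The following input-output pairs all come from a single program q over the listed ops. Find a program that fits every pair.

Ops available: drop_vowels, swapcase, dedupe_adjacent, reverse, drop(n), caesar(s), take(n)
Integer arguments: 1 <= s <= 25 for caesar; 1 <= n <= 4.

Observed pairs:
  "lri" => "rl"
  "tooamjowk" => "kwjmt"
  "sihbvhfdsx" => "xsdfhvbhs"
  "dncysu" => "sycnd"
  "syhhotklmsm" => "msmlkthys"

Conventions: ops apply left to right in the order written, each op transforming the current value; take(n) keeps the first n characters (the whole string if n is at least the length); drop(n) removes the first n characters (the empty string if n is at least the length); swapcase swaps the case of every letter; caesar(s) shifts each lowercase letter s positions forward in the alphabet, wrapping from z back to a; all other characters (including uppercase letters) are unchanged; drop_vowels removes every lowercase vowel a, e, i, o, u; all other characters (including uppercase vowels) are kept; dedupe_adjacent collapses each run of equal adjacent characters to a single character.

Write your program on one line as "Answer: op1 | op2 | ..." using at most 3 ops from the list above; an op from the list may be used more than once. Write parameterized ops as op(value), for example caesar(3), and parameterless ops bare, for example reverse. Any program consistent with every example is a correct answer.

reverse | dedupe_adjacent | drop_vowels

Check, running the answer program on each example:
  "lri" -> "irl" -> "irl" -> "rl"
  "tooamjowk" -> "kwojmaoot" -> "kwojmaot" -> "kwjmt"
  "sihbvhfdsx" -> "xsdfhvbhis" -> "xsdfhvbhis" -> "xsdfhvbhs"
  "dncysu" -> "usycnd" -> "usycnd" -> "sycnd"
  "syhhotklmsm" -> "msmlktohhys" -> "msmlktohys" -> "msmlkthys"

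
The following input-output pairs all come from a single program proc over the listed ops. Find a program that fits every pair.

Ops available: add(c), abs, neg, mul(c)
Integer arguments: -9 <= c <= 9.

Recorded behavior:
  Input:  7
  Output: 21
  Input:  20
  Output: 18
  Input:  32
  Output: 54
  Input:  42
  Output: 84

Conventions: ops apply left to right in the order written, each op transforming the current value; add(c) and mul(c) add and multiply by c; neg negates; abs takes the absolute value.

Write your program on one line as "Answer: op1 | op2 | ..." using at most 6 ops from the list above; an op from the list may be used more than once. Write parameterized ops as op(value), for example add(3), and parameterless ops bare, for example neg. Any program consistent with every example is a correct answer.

add(-8) | neg | add(6) | mul(-3) | abs

Check, running the answer program on each example:
  7 -> -1 -> 1 -> 7 -> -21 -> 21
  20 -> 12 -> -12 -> -6 -> 18 -> 18
  32 -> 24 -> -24 -> -18 -> 54 -> 54
  42 -> 34 -> -34 -> -28 -> 84 -> 84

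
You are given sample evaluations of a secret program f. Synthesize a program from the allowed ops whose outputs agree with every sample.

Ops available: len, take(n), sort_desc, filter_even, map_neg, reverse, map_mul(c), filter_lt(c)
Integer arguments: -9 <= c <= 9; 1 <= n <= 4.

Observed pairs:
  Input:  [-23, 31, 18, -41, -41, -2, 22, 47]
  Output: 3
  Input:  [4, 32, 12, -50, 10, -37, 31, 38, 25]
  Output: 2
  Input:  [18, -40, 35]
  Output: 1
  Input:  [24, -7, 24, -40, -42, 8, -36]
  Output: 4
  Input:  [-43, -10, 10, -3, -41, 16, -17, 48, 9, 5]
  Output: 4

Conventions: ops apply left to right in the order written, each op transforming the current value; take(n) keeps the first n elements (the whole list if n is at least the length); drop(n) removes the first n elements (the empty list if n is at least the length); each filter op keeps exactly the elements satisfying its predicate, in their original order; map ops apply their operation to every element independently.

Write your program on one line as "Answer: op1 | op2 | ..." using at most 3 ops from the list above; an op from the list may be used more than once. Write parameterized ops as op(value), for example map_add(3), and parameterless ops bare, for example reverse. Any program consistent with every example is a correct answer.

filter_lt(-5) | reverse | len

Check, running the answer program on each example:
  [-23, 31, 18, -41, -41, -2, 22, 47] -> [-23, -41, -41] -> [-41, -41, -23] -> 3
  [4, 32, 12, -50, 10, -37, 31, 38, 25] -> [-50, -37] -> [-37, -50] -> 2
  [18, -40, 35] -> [-40] -> [-40] -> 1
  [24, -7, 24, -40, -42, 8, -36] -> [-7, -40, -42, -36] -> [-36, -42, -40, -7] -> 4
  [-43, -10, 10, -3, -41, 16, -17, 48, 9, 5] -> [-43, -10, -41, -17] -> [-17, -41, -10, -43] -> 4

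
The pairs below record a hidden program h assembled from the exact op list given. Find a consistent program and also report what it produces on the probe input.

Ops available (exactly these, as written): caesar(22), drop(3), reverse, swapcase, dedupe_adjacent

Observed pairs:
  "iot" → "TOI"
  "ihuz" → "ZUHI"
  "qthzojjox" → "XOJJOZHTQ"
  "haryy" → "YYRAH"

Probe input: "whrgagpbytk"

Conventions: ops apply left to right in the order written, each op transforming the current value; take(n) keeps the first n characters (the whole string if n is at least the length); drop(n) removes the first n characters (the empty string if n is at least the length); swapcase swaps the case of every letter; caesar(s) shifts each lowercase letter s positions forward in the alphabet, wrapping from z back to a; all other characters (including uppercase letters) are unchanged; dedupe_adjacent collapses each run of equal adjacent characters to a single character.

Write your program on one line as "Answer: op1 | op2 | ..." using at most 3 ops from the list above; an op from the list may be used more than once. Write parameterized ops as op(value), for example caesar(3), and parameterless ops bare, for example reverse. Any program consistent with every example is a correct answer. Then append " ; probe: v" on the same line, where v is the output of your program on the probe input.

reverse | swapcase ; probe: "KTYBPGAGRHW"

Check, running the answer program on each example:
  "iot" -> "toi" -> "TOI"
  "ihuz" -> "zuhi" -> "ZUHI"
  "qthzojjox" -> "xojjozhtq" -> "XOJJOZHTQ"
  "haryy" -> "yyrah" -> "YYRAH"
  probe: "whrgagpbytk" -> "ktybpgagrhw" -> "KTYBPGAGRHW"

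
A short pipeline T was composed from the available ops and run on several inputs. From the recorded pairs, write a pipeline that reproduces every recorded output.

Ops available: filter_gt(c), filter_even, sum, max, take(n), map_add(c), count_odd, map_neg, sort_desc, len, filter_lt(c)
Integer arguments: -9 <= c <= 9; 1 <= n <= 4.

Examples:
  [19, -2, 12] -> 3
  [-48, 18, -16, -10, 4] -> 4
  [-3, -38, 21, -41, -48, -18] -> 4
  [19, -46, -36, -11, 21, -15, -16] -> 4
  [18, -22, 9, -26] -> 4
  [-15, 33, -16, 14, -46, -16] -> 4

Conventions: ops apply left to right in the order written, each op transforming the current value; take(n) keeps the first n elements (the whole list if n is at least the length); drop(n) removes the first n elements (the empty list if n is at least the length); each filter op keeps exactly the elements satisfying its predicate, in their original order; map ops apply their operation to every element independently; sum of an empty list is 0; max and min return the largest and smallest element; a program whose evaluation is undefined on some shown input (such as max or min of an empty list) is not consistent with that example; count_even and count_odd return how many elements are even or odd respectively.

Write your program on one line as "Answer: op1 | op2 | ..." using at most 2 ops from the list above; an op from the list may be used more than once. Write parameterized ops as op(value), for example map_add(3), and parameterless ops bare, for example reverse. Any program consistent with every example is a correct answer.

take(4) | len

Check, running the answer program on each example:
  [19, -2, 12] -> [19, -2, 12] -> 3
  [-48, 18, -16, -10, 4] -> [-48, 18, -16, -10] -> 4
  [-3, -38, 21, -41, -48, -18] -> [-3, -38, 21, -41] -> 4
  [19, -46, -36, -11, 21, -15, -16] -> [19, -46, -36, -11] -> 4
  [18, -22, 9, -26] -> [18, -22, 9, -26] -> 4
  [-15, 33, -16, 14, -46, -16] -> [-15, 33, -16, 14] -> 4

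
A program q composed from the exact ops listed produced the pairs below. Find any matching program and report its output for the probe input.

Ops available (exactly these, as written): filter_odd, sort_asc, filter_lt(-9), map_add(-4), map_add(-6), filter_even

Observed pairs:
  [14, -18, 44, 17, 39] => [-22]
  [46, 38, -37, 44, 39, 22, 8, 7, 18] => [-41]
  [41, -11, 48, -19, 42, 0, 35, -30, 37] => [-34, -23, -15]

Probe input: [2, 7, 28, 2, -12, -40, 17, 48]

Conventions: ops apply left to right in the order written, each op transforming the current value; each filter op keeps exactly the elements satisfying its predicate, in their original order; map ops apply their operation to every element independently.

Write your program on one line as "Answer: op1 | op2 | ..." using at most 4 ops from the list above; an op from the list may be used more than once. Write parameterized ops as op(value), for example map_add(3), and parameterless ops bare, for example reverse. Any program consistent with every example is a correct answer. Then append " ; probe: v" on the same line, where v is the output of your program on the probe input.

sort_asc | filter_lt(-9) | map_add(-4) ; probe: [-44, -16]

Check, running the answer program on each example:
  [14, -18, 44, 17, 39] -> [-18, 14, 17, 39, 44] -> [-18] -> [-22]
  [46, 38, -37, 44, 39, 22, 8, 7, 18] -> [-37, 7, 8, 18, 22, 38, 39, 44, 46] -> [-37] -> [-41]
  [41, -11, 48, -19, 42, 0, 35, -30, 37] -> [-30, -19, -11, 0, 35, 37, 41, 42, 48] -> [-30, -19, -11] -> [-34, -23, -15]
  probe: [2, 7, 28, 2, -12, -40, 17, 48] -> [-40, -12, 2, 2, 7, 17, 28, 48] -> [-40, -12] -> [-44, -16]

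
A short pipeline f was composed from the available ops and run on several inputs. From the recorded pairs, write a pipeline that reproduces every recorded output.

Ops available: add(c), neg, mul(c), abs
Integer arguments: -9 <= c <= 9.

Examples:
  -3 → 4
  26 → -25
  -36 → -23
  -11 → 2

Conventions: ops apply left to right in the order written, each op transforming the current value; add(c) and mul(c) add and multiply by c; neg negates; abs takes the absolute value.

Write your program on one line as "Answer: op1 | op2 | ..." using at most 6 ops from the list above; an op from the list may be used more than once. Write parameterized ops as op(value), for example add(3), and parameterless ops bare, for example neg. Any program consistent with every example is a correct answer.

neg | add(-4) | add(-2) | abs | neg | add(7)

Check, running the answer program on each example:
  -3 -> 3 -> -1 -> -3 -> 3 -> -3 -> 4
  26 -> -26 -> -30 -> -32 -> 32 -> -32 -> -25
  -36 -> 36 -> 32 -> 30 -> 30 -> -30 -> -23
  -11 -> 11 -> 7 -> 5 -> 5 -> -5 -> 2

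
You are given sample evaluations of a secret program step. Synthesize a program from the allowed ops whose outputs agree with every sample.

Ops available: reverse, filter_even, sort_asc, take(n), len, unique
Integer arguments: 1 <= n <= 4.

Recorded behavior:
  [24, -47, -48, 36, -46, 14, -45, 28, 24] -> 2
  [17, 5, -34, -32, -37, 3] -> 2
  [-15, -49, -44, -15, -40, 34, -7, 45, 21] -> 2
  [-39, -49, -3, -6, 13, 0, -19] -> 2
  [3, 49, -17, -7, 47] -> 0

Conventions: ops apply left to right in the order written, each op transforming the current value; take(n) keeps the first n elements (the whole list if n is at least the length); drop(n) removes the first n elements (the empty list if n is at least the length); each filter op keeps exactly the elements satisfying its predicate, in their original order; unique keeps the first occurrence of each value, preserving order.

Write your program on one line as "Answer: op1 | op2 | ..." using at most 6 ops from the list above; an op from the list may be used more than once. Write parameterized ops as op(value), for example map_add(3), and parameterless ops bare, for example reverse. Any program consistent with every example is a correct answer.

filter_even | unique | reverse | sort_asc | take(2) | len

Check, running the answer program on each example:
  [24, -47, -48, 36, -46, 14, -45, 28, 24] -> [24, -48, 36, -46, 14, 28, 24] -> [24, -48, 36, -46, 14, 28] -> [28, 14, -46, 36, -48, 24] -> [-48, -46, 14, 24, 28, 36] -> [-48, -46] -> 2
  [17, 5, -34, -32, -37, 3] -> [-34, -32] -> [-34, -32] -> [-32, -34] -> [-34, -32] -> [-34, -32] -> 2
  [-15, -49, -44, -15, -40, 34, -7, 45, 21] -> [-44, -40, 34] -> [-44, -40, 34] -> [34, -40, -44] -> [-44, -40, 34] -> [-44, -40] -> 2
  [-39, -49, -3, -6, 13, 0, -19] -> [-6, 0] -> [-6, 0] -> [0, -6] -> [-6, 0] -> [-6, 0] -> 2
  [3, 49, -17, -7, 47] -> [] -> [] -> [] -> [] -> [] -> 0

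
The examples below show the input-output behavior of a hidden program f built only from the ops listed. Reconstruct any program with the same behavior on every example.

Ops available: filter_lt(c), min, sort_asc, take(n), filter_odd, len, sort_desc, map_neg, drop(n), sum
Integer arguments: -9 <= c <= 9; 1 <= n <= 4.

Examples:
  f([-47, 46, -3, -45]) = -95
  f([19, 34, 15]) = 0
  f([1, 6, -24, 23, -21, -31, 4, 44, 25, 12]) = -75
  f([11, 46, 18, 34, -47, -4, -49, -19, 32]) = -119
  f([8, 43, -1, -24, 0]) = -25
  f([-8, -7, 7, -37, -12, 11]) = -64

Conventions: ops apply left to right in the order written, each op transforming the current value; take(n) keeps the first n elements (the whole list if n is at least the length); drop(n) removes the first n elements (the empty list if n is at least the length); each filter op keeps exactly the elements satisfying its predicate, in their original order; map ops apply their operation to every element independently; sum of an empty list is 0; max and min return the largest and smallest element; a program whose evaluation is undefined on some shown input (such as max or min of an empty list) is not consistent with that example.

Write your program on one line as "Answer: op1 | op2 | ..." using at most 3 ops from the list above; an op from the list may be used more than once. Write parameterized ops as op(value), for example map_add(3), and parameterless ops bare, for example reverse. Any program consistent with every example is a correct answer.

filter_lt(2) | sort_asc | sum

Check, running the answer program on each example:
  [-47, 46, -3, -45] -> [-47, -3, -45] -> [-47, -45, -3] -> -95
  [19, 34, 15] -> [] -> [] -> 0
  [1, 6, -24, 23, -21, -31, 4, 44, 25, 12] -> [1, -24, -21, -31] -> [-31, -24, -21, 1] -> -75
  [11, 46, 18, 34, -47, -4, -49, -19, 32] -> [-47, -4, -49, -19] -> [-49, -47, -19, -4] -> -119
  [8, 43, -1, -24, 0] -> [-1, -24, 0] -> [-24, -1, 0] -> -25
  [-8, -7, 7, -37, -12, 11] -> [-8, -7, -37, -12] -> [-37, -12, -8, -7] -> -64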